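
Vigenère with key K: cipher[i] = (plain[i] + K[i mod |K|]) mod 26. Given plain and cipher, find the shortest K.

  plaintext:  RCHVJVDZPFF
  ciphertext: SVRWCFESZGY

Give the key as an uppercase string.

BTK

  i= 0: S-R =  1 → B
  i= 1: V-C = 19 → T
  i= 2: R-H = 10 → K
  i= 3: W-V =  1 → B
  i= 4: C-J = 19 → T
  i= 5: F-V = 10 → K
  i= 6: E-D =  1 → B
  i= 7: S-Z = 19 → T
  i= 8: Z-P = 10 → K
  i= 9: G-F =  1 → B
  i=10: Y-F = 19 → T
  shifts repeat with period 3: BTK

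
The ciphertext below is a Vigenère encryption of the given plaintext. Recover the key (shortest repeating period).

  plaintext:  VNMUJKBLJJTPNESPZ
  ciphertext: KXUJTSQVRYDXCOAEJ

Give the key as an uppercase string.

PKI

  i= 0: K-V = 15 → P
  i= 1: X-N = 10 → K
  i= 2: U-M =  8 → I
  i= 3: J-U = 15 → P
  i= 4: T-J = 10 → K
  i= 5: S-K =  8 → I
  i= 6: Q-B = 15 → P
  i= 7: V-L = 10 → K
  i= 8: R-J =  8 → I
  i= 9: Y-J = 15 → P
  i=10: D-T = 10 → K
  i=11: X-P =  8 → I
  i=12: C-N = 15 → P
  i=13: O-E = 10 → K
  i=14: A-S =  8 → I
  i=15: E-P = 15 → P
  i=16: J-Z = 10 → K
  shifts repeat with period 3: PKI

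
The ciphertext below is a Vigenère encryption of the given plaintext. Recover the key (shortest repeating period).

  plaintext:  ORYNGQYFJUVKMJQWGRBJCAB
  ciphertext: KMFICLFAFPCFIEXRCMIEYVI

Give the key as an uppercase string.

WVHV

  i= 0: K-O = 22 → W
  i= 1: M-R = 21 → V
  i= 2: F-Y =  7 → H
  i= 3: I-N = 21 → V
  i= 4: C-G = 22 → W
  i= 5: L-Q = 21 → V
  i= 6: F-Y =  7 → H
  i= 7: A-F = 21 → V
  i= 8: F-J = 22 → W
  i= 9: P-U = 21 → V
  i=10: C-V =  7 → H
  i=11: F-K = 21 → V
  i=12: I-M = 22 → W
  i=13: E-J = 21 → V
  i=14: X-Q =  7 → H
  i=15: R-W = 21 → V
  i=16: C-G = 22 → W
  i=17: M-R = 21 → V
  i=18: I-B =  7 → H
  i=19: E-J = 21 → V
  i=20: Y-C = 22 → W
  i=21: V-A = 21 → V
  i=22: I-B =  7 → H
  shifts repeat with period 4: WVHV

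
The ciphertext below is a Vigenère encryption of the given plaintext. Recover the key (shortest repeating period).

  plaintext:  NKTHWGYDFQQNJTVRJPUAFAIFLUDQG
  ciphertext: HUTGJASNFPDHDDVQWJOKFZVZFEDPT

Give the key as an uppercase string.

UKAZNU

  i= 0: H-N = 20 → U
  i= 1: U-K = 10 → K
  i= 2: T-T =  0 → A
  i= 3: G-H = 25 → Z
  i= 4: J-W = 13 → N
  i= 5: A-G = 20 → U
  i= 6: S-Y = 20 → U
  i= 7: N-D = 10 → K
  i= 8: F-F =  0 → A
  i= 9: P-Q = 25 → Z
  i=10: D-Q = 13 → N
  i=11: H-N = 20 → U
  i=12: D-J = 20 → U
  i=13: D-T = 10 → K
  i=14: V-V =  0 → A
  i=15: Q-R = 25 → Z
  i=16: W-J = 13 → N
  i=17: J-P = 20 → U
  i=18: O-U = 20 → U
  i=19: K-A = 10 → K
  i=20: F-F =  0 → A
  i=21: Z-A = 25 → Z
  i=22: V-I = 13 → N
  i=23: Z-F = 20 → U
  i=24: F-L = 20 → U
  i=25: E-U = 10 → K
  i=26: D-D =  0 → A
  i=27: P-Q = 25 → Z
  i=28: T-G = 13 → N
  shifts repeat with period 6: UKAZNU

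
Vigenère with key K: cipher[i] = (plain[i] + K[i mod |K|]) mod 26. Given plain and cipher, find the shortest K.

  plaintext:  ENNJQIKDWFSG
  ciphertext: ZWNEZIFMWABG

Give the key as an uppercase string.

  i= 0: Z-E = 21 → V
  i= 1: W-N =  9 → J
  i= 2: N-N =  0 → A
  i= 3: E-J = 21 → V
  i= 4: Z-Q =  9 → J
  i= 5: I-I =  0 → A
  i= 6: F-K = 21 → V
  i= 7: M-D =  9 → J
  i= 8: W-W =  0 → A
  i= 9: A-F = 21 → V
  i=10: B-S =  9 → J
  i=11: G-G =  0 → A
  shifts repeat with period 3: VJA

VJA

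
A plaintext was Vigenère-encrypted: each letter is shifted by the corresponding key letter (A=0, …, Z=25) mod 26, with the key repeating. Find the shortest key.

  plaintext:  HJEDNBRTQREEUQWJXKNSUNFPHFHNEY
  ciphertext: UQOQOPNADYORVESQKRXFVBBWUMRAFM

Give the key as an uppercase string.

  i= 0: U-H = 13 → N
  i= 1: Q-J =  7 → H
  i= 2: O-E = 10 → K
  i= 3: Q-D = 13 → N
  i= 4: O-N =  1 → B
  i= 5: P-B = 14 → O
  i= 6: N-R = 22 → W
  i= 7: A-T =  7 → H
  i= 8: D-Q = 13 → N
  i= 9: Y-R =  7 → H
  i=10: O-E = 10 → K
  i=11: R-E = 13 → N
  i=12: V-U =  1 → B
  i=13: E-Q = 14 → O
  i=14: S-W = 22 → W
  i=15: Q-J =  7 → H
  i=16: K-X = 13 → N
  i=17: R-K =  7 → H
  i=18: X-N = 10 → K
  i=19: F-S = 13 → N
  i=20: V-U =  1 → B
  i=21: B-N = 14 → O
  i=22: B-F = 22 → W
  i=23: W-P =  7 → H
  i=24: U-H = 13 → N
  i=25: M-F =  7 → H
  i=26: R-H = 10 → K
  i=27: A-N = 13 → N
  i=28: F-E =  1 → B
  i=29: M-Y = 14 → O
  shifts repeat with period 8: NHKNBOWH

NHKNBOWH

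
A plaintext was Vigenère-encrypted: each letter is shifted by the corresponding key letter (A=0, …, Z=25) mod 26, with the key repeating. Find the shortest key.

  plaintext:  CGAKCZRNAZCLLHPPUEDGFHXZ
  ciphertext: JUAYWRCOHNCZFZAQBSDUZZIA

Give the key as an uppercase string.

HOAOUSLB

  i= 0: J-C =  7 → H
  i= 1: U-G = 14 → O
  i= 2: A-A =  0 → A
  i= 3: Y-K = 14 → O
  i= 4: W-C = 20 → U
  i= 5: R-Z = 18 → S
  i= 6: C-R = 11 → L
  i= 7: O-N =  1 → B
  i= 8: H-A =  7 → H
  i= 9: N-Z = 14 → O
  i=10: C-C =  0 → A
  i=11: Z-L = 14 → O
  i=12: F-L = 20 → U
  i=13: Z-H = 18 → S
  i=14: A-P = 11 → L
  i=15: Q-P =  1 → B
  i=16: B-U =  7 → H
  i=17: S-E = 14 → O
  i=18: D-D =  0 → A
  i=19: U-G = 14 → O
  i=20: Z-F = 20 → U
  i=21: Z-H = 18 → S
  i=22: I-X = 11 → L
  i=23: A-Z =  1 → B
  shifts repeat with period 8: HOAOUSLB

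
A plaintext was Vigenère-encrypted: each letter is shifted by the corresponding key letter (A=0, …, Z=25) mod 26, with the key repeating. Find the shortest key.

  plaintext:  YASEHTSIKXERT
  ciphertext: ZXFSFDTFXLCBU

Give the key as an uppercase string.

BXNOYK

  i= 0: Z-Y =  1 → B
  i= 1: X-A = 23 → X
  i= 2: F-S = 13 → N
  i= 3: S-E = 14 → O
  i= 4: F-H = 24 → Y
  i= 5: D-T = 10 → K
  i= 6: T-S =  1 → B
  i= 7: F-I = 23 → X
  i= 8: X-K = 13 → N
  i= 9: L-X = 14 → O
  i=10: C-E = 24 → Y
  i=11: B-R = 10 → K
  i=12: U-T =  1 → B
  shifts repeat with period 6: BXNOYK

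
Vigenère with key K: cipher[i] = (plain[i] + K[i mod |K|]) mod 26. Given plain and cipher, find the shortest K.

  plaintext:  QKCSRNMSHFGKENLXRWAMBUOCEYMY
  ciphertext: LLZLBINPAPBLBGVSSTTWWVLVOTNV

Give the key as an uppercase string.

VBXTK

  i= 0: L-Q = 21 → V
  i= 1: L-K =  1 → B
  i= 2: Z-C = 23 → X
  i= 3: L-S = 19 → T
  i= 4: B-R = 10 → K
  i= 5: I-N = 21 → V
  i= 6: N-M =  1 → B
  i= 7: P-S = 23 → X
  i= 8: A-H = 19 → T
  i= 9: P-F = 10 → K
  i=10: B-G = 21 → V
  i=11: L-K =  1 → B
  i=12: B-E = 23 → X
  i=13: G-N = 19 → T
  i=14: V-L = 10 → K
  i=15: S-X = 21 → V
  i=16: S-R =  1 → B
  i=17: T-W = 23 → X
  i=18: T-A = 19 → T
  i=19: W-M = 10 → K
  i=20: W-B = 21 → V
  i=21: V-U =  1 → B
  i=22: L-O = 23 → X
  i=23: V-C = 19 → T
  i=24: O-E = 10 → K
  i=25: T-Y = 21 → V
  i=26: N-M =  1 → B
  i=27: V-Y = 23 → X
  shifts repeat with period 5: VBXTK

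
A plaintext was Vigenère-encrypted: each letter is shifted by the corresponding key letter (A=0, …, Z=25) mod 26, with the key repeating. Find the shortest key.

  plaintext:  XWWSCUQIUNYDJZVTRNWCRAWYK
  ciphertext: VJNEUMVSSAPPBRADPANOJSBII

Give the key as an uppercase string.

  i= 0: V-X = 24 → Y
  i= 1: J-W = 13 → N
  i= 2: N-W = 17 → R
  i= 3: E-S = 12 → M
  i= 4: U-C = 18 → S
  i= 5: M-U = 18 → S
  i= 6: V-Q =  5 → F
  i= 7: S-I = 10 → K
  i= 8: S-U = 24 → Y
  i= 9: A-N = 13 → N
  i=10: P-Y = 17 → R
  i=11: P-D = 12 → M
  i=12: B-J = 18 → S
  i=13: R-Z = 18 → S
  i=14: A-V =  5 → F
  i=15: D-T = 10 → K
  i=16: P-R = 24 → Y
  i=17: A-N = 13 → N
  i=18: N-W = 17 → R
  i=19: O-C = 12 → M
  i=20: J-R = 18 → S
  i=21: S-A = 18 → S
  i=22: B-W =  5 → F
  i=23: I-Y = 10 → K
  i=24: I-K = 24 → Y
  shifts repeat with period 8: YNRMSSFK

YNRMSSFK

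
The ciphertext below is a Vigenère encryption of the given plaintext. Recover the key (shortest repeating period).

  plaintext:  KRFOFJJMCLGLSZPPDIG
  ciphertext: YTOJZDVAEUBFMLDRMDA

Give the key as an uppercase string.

  i= 0: Y-K = 14 → O
  i= 1: T-R =  2 → C
  i= 2: O-F =  9 → J
  i= 3: J-O = 21 → V
  i= 4: Z-F = 20 → U
  i= 5: D-J = 20 → U
  i= 6: V-J = 12 → M
  i= 7: A-M = 14 → O
  i= 8: E-C =  2 → C
  i= 9: U-L =  9 → J
  i=10: B-G = 21 → V
  i=11: F-L = 20 → U
  i=12: M-S = 20 → U
  i=13: L-Z = 12 → M
  i=14: D-P = 14 → O
  i=15: R-P =  2 → C
  i=16: M-D =  9 → J
  i=17: D-I = 21 → V
  i=18: A-G = 20 → U
  shifts repeat with period 7: OCJVUUM

OCJVUUM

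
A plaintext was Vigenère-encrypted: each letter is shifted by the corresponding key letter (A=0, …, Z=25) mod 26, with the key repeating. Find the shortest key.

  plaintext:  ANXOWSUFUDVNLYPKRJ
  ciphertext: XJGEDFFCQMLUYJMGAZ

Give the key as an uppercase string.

XWJQHNL

  i= 0: X-A = 23 → X
  i= 1: J-N = 22 → W
  i= 2: G-X =  9 → J
  i= 3: E-O = 16 → Q
  i= 4: D-W =  7 → H
  i= 5: F-S = 13 → N
  i= 6: F-U = 11 → L
  i= 7: C-F = 23 → X
  i= 8: Q-U = 22 → W
  i= 9: M-D =  9 → J
  i=10: L-V = 16 → Q
  i=11: U-N =  7 → H
  i=12: Y-L = 13 → N
  i=13: J-Y = 11 → L
  i=14: M-P = 23 → X
  i=15: G-K = 22 → W
  i=16: A-R =  9 → J
  i=17: Z-J = 16 → Q
  shifts repeat with period 7: XWJQHNL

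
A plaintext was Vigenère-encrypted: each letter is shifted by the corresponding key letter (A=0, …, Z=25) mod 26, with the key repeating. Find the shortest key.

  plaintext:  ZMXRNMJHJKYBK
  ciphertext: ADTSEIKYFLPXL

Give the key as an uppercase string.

  i= 0: A-Z =  1 → B
  i= 1: D-M = 17 → R
  i= 2: T-X = 22 → W
  i= 3: S-R =  1 → B
  i= 4: E-N = 17 → R
  i= 5: I-M = 22 → W
  i= 6: K-J =  1 → B
  i= 7: Y-H = 17 → R
  i= 8: F-J = 22 → W
  i= 9: L-K =  1 → B
  i=10: P-Y = 17 → R
  i=11: X-B = 22 → W
  i=12: L-K =  1 → B
  shifts repeat with period 3: BRW

BRW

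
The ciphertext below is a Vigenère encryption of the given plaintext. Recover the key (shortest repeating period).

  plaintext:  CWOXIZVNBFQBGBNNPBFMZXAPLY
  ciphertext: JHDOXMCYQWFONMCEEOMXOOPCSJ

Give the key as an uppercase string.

HLPRPN

  i= 0: J-C =  7 → H
  i= 1: H-W = 11 → L
  i= 2: D-O = 15 → P
  i= 3: O-X = 17 → R
  i= 4: X-I = 15 → P
  i= 5: M-Z = 13 → N
  i= 6: C-V =  7 → H
  i= 7: Y-N = 11 → L
  i= 8: Q-B = 15 → P
  i= 9: W-F = 17 → R
  i=10: F-Q = 15 → P
  i=11: O-B = 13 → N
  i=12: N-G =  7 → H
  i=13: M-B = 11 → L
  i=14: C-N = 15 → P
  i=15: E-N = 17 → R
  i=16: E-P = 15 → P
  i=17: O-B = 13 → N
  i=18: M-F =  7 → H
  i=19: X-M = 11 → L
  i=20: O-Z = 15 → P
  i=21: O-X = 17 → R
  i=22: P-A = 15 → P
  i=23: C-P = 13 → N
  i=24: S-L =  7 → H
  i=25: J-Y = 11 → L
  shifts repeat with period 6: HLPRPN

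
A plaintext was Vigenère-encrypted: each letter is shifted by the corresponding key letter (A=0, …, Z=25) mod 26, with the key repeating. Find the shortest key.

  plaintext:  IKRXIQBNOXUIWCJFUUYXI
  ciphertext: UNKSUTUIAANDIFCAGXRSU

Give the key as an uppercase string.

  i= 0: U-I = 12 → M
  i= 1: N-K =  3 → D
  i= 2: K-R = 19 → T
  i= 3: S-X = 21 → V
  i= 4: U-I = 12 → M
  i= 5: T-Q =  3 → D
  i= 6: U-B = 19 → T
  i= 7: I-N = 21 → V
  i= 8: A-O = 12 → M
  i= 9: A-X =  3 → D
  i=10: N-U = 19 → T
  i=11: D-I = 21 → V
  i=12: I-W = 12 → M
  i=13: F-C =  3 → D
  i=14: C-J = 19 → T
  i=15: A-F = 21 → V
  i=16: G-U = 12 → M
  i=17: X-U =  3 → D
  i=18: R-Y = 19 → T
  i=19: S-X = 21 → V
  i=20: U-I = 12 → M
  shifts repeat with period 4: MDTV

MDTV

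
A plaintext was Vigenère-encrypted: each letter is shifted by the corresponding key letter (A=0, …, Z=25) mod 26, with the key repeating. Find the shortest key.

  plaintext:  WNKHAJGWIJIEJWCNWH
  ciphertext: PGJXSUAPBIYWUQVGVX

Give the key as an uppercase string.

TTZQSLU

  i= 0: P-W = 19 → T
  i= 1: G-N = 19 → T
  i= 2: J-K = 25 → Z
  i= 3: X-H = 16 → Q
  i= 4: S-A = 18 → S
  i= 5: U-J = 11 → L
  i= 6: A-G = 20 → U
  i= 7: P-W = 19 → T
  i= 8: B-I = 19 → T
  i= 9: I-J = 25 → Z
  i=10: Y-I = 16 → Q
  i=11: W-E = 18 → S
  i=12: U-J = 11 → L
  i=13: Q-W = 20 → U
  i=14: V-C = 19 → T
  i=15: G-N = 19 → T
  i=16: V-W = 25 → Z
  i=17: X-H = 16 → Q
  shifts repeat with period 7: TTZQSLU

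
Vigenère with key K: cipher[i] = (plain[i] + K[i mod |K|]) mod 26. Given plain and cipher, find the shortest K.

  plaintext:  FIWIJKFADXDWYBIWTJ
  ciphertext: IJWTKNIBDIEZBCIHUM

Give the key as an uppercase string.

  i= 0: I-F =  3 → D
  i= 1: J-I =  1 → B
  i= 2: W-W =  0 → A
  i= 3: T-I = 11 → L
  i= 4: K-J =  1 → B
  i= 5: N-K =  3 → D
  i= 6: I-F =  3 → D
  i= 7: B-A =  1 → B
  i= 8: D-D =  0 → A
  i= 9: I-X = 11 → L
  i=10: E-D =  1 → B
  i=11: Z-W =  3 → D
  i=12: B-Y =  3 → D
  i=13: C-B =  1 → B
  i=14: I-I =  0 → A
  i=15: H-W = 11 → L
  i=16: U-T =  1 → B
  i=17: M-J =  3 → D
  shifts repeat with period 6: DBALBD

DBALBD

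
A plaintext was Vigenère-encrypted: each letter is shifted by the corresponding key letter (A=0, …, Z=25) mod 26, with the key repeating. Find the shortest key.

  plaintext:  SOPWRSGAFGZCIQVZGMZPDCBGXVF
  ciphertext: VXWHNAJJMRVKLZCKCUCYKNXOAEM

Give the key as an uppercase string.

DJHLWI

  i= 0: V-S =  3 → D
  i= 1: X-O =  9 → J
  i= 2: W-P =  7 → H
  i= 3: H-W = 11 → L
  i= 4: N-R = 22 → W
  i= 5: A-S =  8 → I
  i= 6: J-G =  3 → D
  i= 7: J-A =  9 → J
  i= 8: M-F =  7 → H
  i= 9: R-G = 11 → L
  i=10: V-Z = 22 → W
  i=11: K-C =  8 → I
  i=12: L-I =  3 → D
  i=13: Z-Q =  9 → J
  i=14: C-V =  7 → H
  i=15: K-Z = 11 → L
  i=16: C-G = 22 → W
  i=17: U-M =  8 → I
  i=18: C-Z =  3 → D
  i=19: Y-P =  9 → J
  i=20: K-D =  7 → H
  i=21: N-C = 11 → L
  i=22: X-B = 22 → W
  i=23: O-G =  8 → I
  i=24: A-X =  3 → D
  i=25: E-V =  9 → J
  i=26: M-F =  7 → H
  shifts repeat with period 6: DJHLWI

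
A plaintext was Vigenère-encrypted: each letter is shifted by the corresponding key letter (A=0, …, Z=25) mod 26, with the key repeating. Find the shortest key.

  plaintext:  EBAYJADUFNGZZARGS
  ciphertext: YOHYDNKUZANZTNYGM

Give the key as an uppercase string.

UNHA

  i= 0: Y-E = 20 → U
  i= 1: O-B = 13 → N
  i= 2: H-A =  7 → H
  i= 3: Y-Y =  0 → A
  i= 4: D-J = 20 → U
  i= 5: N-A = 13 → N
  i= 6: K-D =  7 → H
  i= 7: U-U =  0 → A
  i= 8: Z-F = 20 → U
  i= 9: A-N = 13 → N
  i=10: N-G =  7 → H
  i=11: Z-Z =  0 → A
  i=12: T-Z = 20 → U
  i=13: N-A = 13 → N
  i=14: Y-R =  7 → H
  i=15: G-G =  0 → A
  i=16: M-S = 20 → U
  shifts repeat with period 4: UNHA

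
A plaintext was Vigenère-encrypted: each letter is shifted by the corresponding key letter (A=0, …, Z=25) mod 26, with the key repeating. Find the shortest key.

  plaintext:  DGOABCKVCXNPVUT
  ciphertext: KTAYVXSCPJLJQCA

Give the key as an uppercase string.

HNMYUVI

  i= 0: K-D =  7 → H
  i= 1: T-G = 13 → N
  i= 2: A-O = 12 → M
  i= 3: Y-A = 24 → Y
  i= 4: V-B = 20 → U
  i= 5: X-C = 21 → V
  i= 6: S-K =  8 → I
  i= 7: C-V =  7 → H
  i= 8: P-C = 13 → N
  i= 9: J-X = 12 → M
  i=10: L-N = 24 → Y
  i=11: J-P = 20 → U
  i=12: Q-V = 21 → V
  i=13: C-U =  8 → I
  i=14: A-T =  7 → H
  shifts repeat with period 7: HNMYUVI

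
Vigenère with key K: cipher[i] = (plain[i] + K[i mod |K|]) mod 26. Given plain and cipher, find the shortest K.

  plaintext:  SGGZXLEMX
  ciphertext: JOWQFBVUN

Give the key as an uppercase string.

RIQ

  i= 0: J-S = 17 → R
  i= 1: O-G =  8 → I
  i= 2: W-G = 16 → Q
  i= 3: Q-Z = 17 → R
  i= 4: F-X =  8 → I
  i= 5: B-L = 16 → Q
  i= 6: V-E = 17 → R
  i= 7: U-M =  8 → I
  i= 8: N-X = 16 → Q
  shifts repeat with period 3: RIQ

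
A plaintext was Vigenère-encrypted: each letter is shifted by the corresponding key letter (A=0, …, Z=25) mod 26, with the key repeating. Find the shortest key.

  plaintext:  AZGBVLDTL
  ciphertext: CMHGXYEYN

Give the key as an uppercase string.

CNBF

  i= 0: C-A =  2 → C
  i= 1: M-Z = 13 → N
  i= 2: H-G =  1 → B
  i= 3: G-B =  5 → F
  i= 4: X-V =  2 → C
  i= 5: Y-L = 13 → N
  i= 6: E-D =  1 → B
  i= 7: Y-T =  5 → F
  i= 8: N-L =  2 → C
  shifts repeat with period 4: CNBF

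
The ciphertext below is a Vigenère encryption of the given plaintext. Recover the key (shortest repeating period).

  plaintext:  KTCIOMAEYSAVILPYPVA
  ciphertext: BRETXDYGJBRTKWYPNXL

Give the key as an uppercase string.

  i= 0: B-K = 17 → R
  i= 1: R-T = 24 → Y
  i= 2: E-C =  2 → C
  i= 3: T-I = 11 → L
  i= 4: X-O =  9 → J
  i= 5: D-M = 17 → R
  i= 6: Y-A = 24 → Y
  i= 7: G-E =  2 → C
  i= 8: J-Y = 11 → L
  i= 9: B-S =  9 → J
  i=10: R-A = 17 → R
  i=11: T-V = 24 → Y
  i=12: K-I =  2 → C
  i=13: W-L = 11 → L
  i=14: Y-P =  9 → J
  i=15: P-Y = 17 → R
  i=16: N-P = 24 → Y
  i=17: X-V =  2 → C
  i=18: L-A = 11 → L
  shifts repeat with period 5: RYCLJ

RYCLJ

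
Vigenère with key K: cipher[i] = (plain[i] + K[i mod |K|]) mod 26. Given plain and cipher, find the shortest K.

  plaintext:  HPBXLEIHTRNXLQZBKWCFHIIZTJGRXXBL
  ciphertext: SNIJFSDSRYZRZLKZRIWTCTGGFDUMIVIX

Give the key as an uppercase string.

LYHMUOV

  i= 0: S-H = 11 → L
  i= 1: N-P = 24 → Y
  i= 2: I-B =  7 → H
  i= 3: J-X = 12 → M
  i= 4: F-L = 20 → U
  i= 5: S-E = 14 → O
  i= 6: D-I = 21 → V
  i= 7: S-H = 11 → L
  i= 8: R-T = 24 → Y
  i= 9: Y-R =  7 → H
  i=10: Z-N = 12 → M
  i=11: R-X = 20 → U
  i=12: Z-L = 14 → O
  i=13: L-Q = 21 → V
  i=14: K-Z = 11 → L
  i=15: Z-B = 24 → Y
  i=16: R-K =  7 → H
  i=17: I-W = 12 → M
  i=18: W-C = 20 → U
  i=19: T-F = 14 → O
  i=20: C-H = 21 → V
  i=21: T-I = 11 → L
  i=22: G-I = 24 → Y
  i=23: G-Z =  7 → H
  i=24: F-T = 12 → M
  i=25: D-J = 20 → U
  i=26: U-G = 14 → O
  i=27: M-R = 21 → V
  i=28: I-X = 11 → L
  i=29: V-X = 24 → Y
  i=30: I-B =  7 → H
  i=31: X-L = 12 → M
  shifts repeat with period 7: LYHMUOV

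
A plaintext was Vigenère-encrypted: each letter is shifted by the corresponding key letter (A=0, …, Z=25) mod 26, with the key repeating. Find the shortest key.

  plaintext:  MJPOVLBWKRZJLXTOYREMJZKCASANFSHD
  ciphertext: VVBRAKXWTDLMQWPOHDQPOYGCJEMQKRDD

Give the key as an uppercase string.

  i= 0: V-M =  9 → J
  i= 1: V-J = 12 → M
  i= 2: B-P = 12 → M
  i= 3: R-O =  3 → D
  i= 4: A-V =  5 → F
  i= 5: K-L = 25 → Z
  i= 6: X-B = 22 → W
  i= 7: W-W =  0 → A
  i= 8: T-K =  9 → J
  i= 9: D-R = 12 → M
  i=10: L-Z = 12 → M
  i=11: M-J =  3 → D
  i=12: Q-L =  5 → F
  i=13: W-X = 25 → Z
  i=14: P-T = 22 → W
  i=15: O-O =  0 → A
  i=16: H-Y =  9 → J
  i=17: D-R = 12 → M
  i=18: Q-E = 12 → M
  i=19: P-M =  3 → D
  i=20: O-J =  5 → F
  i=21: Y-Z = 25 → Z
  i=22: G-K = 22 → W
  i=23: C-C =  0 → A
  i=24: J-A =  9 → J
  i=25: E-S = 12 → M
  i=26: M-A = 12 → M
  i=27: Q-N =  3 → D
  i=28: K-F =  5 → F
  i=29: R-S = 25 → Z
  i=30: D-H = 22 → W
  i=31: D-D =  0 → A
  shifts repeat with period 8: JMMDFZWA

JMMDFZWA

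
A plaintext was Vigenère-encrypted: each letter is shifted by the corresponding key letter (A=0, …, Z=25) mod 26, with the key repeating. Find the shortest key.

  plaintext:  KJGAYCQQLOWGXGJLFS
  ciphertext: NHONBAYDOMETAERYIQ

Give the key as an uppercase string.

DYIN

  i= 0: N-K =  3 → D
  i= 1: H-J = 24 → Y
  i= 2: O-G =  8 → I
  i= 3: N-A = 13 → N
  i= 4: B-Y =  3 → D
  i= 5: A-C = 24 → Y
  i= 6: Y-Q =  8 → I
  i= 7: D-Q = 13 → N
  i= 8: O-L =  3 → D
  i= 9: M-O = 24 → Y
  i=10: E-W =  8 → I
  i=11: T-G = 13 → N
  i=12: A-X =  3 → D
  i=13: E-G = 24 → Y
  i=14: R-J =  8 → I
  i=15: Y-L = 13 → N
  i=16: I-F =  3 → D
  i=17: Q-S = 24 → Y
  shifts repeat with period 4: DYIN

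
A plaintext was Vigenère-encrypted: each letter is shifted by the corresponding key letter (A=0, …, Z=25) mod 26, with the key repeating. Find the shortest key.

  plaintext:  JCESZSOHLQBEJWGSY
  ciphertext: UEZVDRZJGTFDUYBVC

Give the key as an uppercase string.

  i= 0: U-J = 11 → L
  i= 1: E-C =  2 → C
  i= 2: Z-E = 21 → V
  i= 3: V-S =  3 → D
  i= 4: D-Z =  4 → E
  i= 5: R-S = 25 → Z
  i= 6: Z-O = 11 → L
  i= 7: J-H =  2 → C
  i= 8: G-L = 21 → V
  i= 9: T-Q =  3 → D
  i=10: F-B =  4 → E
  i=11: D-E = 25 → Z
  i=12: U-J = 11 → L
  i=13: Y-W =  2 → C
  i=14: B-G = 21 → V
  i=15: V-S =  3 → D
  i=16: C-Y =  4 → E
  shifts repeat with period 6: LCVDEZ

LCVDEZ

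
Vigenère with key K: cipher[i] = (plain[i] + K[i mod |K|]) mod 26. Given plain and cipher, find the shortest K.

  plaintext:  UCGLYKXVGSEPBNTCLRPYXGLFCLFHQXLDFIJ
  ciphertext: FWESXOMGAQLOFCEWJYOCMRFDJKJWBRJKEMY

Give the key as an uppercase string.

LUYHZEP

  i= 0: F-U = 11 → L
  i= 1: W-C = 20 → U
  i= 2: E-G = 24 → Y
  i= 3: S-L =  7 → H
  i= 4: X-Y = 25 → Z
  i= 5: O-K =  4 → E
  i= 6: M-X = 15 → P
  i= 7: G-V = 11 → L
  i= 8: A-G = 20 → U
  i= 9: Q-S = 24 → Y
  i=10: L-E =  7 → H
  i=11: O-P = 25 → Z
  i=12: F-B =  4 → E
  i=13: C-N = 15 → P
  i=14: E-T = 11 → L
  i=15: W-C = 20 → U
  i=16: J-L = 24 → Y
  i=17: Y-R =  7 → H
  i=18: O-P = 25 → Z
  i=19: C-Y =  4 → E
  i=20: M-X = 15 → P
  i=21: R-G = 11 → L
  i=22: F-L = 20 → U
  i=23: D-F = 24 → Y
  i=24: J-C =  7 → H
  i=25: K-L = 25 → Z
  i=26: J-F =  4 → E
  i=27: W-H = 15 → P
  i=28: B-Q = 11 → L
  i=29: R-X = 20 → U
  i=30: J-L = 24 → Y
  i=31: K-D =  7 → H
  i=32: E-F = 25 → Z
  i=33: M-I =  4 → E
  i=34: Y-J = 15 → P
  shifts repeat with period 7: LUYHZEP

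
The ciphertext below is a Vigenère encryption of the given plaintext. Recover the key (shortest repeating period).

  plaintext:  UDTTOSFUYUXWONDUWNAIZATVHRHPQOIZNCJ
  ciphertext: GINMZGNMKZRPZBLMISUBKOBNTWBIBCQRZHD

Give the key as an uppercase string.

MFUTLOIS

  i= 0: G-U = 12 → M
  i= 1: I-D =  5 → F
  i= 2: N-T = 20 → U
  i= 3: M-T = 19 → T
  i= 4: Z-O = 11 → L
  i= 5: G-S = 14 → O
  i= 6: N-F =  8 → I
  i= 7: M-U = 18 → S
  i= 8: K-Y = 12 → M
  i= 9: Z-U =  5 → F
  i=10: R-X = 20 → U
  i=11: P-W = 19 → T
  i=12: Z-O = 11 → L
  i=13: B-N = 14 → O
  i=14: L-D =  8 → I
  i=15: M-U = 18 → S
  i=16: I-W = 12 → M
  i=17: S-N =  5 → F
  i=18: U-A = 20 → U
  i=19: B-I = 19 → T
  i=20: K-Z = 11 → L
  i=21: O-A = 14 → O
  i=22: B-T =  8 → I
  i=23: N-V = 18 → S
  i=24: T-H = 12 → M
  i=25: W-R =  5 → F
  i=26: B-H = 20 → U
  i=27: I-P = 19 → T
  i=28: B-Q = 11 → L
  i=29: C-O = 14 → O
  i=30: Q-I =  8 → I
  i=31: R-Z = 18 → S
  i=32: Z-N = 12 → M
  i=33: H-C =  5 → F
  i=34: D-J = 20 → U
  shifts repeat with period 8: MFUTLOIS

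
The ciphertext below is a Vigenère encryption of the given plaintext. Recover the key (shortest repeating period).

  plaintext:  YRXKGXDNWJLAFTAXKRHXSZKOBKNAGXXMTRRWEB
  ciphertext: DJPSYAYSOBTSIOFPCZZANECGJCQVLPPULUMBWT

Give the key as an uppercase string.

  i= 0: D-Y =  5 → F
  i= 1: J-R = 18 → S
  i= 2: P-X = 18 → S
  i= 3: S-K =  8 → I
  i= 4: Y-G = 18 → S
  i= 5: A-X =  3 → D
  i= 6: Y-D = 21 → V
  i= 7: S-N =  5 → F
  i= 8: O-W = 18 → S
  i= 9: B-J = 18 → S
  i=10: T-L =  8 → I
  i=11: S-A = 18 → S
  i=12: I-F =  3 → D
  i=13: O-T = 21 → V
  i=14: F-A =  5 → F
  i=15: P-X = 18 → S
  i=16: C-K = 18 → S
  i=17: Z-R =  8 → I
  i=18: Z-H = 18 → S
  i=19: A-X =  3 → D
  i=20: N-S = 21 → V
  i=21: E-Z =  5 → F
  i=22: C-K = 18 → S
  i=23: G-O = 18 → S
  i=24: J-B =  8 → I
  i=25: C-K = 18 → S
  i=26: Q-N =  3 → D
  i=27: V-A = 21 → V
  i=28: L-G =  5 → F
  i=29: P-X = 18 → S
  i=30: P-X = 18 → S
  i=31: U-M =  8 → I
  i=32: L-T = 18 → S
  i=33: U-R =  3 → D
  i=34: M-R = 21 → V
  i=35: B-W =  5 → F
  i=36: W-E = 18 → S
  i=37: T-B = 18 → S
  shifts repeat with period 7: FSSISDV

FSSISDV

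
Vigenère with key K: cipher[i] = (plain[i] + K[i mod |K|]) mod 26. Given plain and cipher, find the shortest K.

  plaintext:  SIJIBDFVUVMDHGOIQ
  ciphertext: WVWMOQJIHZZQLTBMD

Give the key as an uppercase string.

ENN

  i= 0: W-S =  4 → E
  i= 1: V-I = 13 → N
  i= 2: W-J = 13 → N
  i= 3: M-I =  4 → E
  i= 4: O-B = 13 → N
  i= 5: Q-D = 13 → N
  i= 6: J-F =  4 → E
  i= 7: I-V = 13 → N
  i= 8: H-U = 13 → N
  i= 9: Z-V =  4 → E
  i=10: Z-M = 13 → N
  i=11: Q-D = 13 → N
  i=12: L-H =  4 → E
  i=13: T-G = 13 → N
  i=14: B-O = 13 → N
  i=15: M-I =  4 → E
  i=16: D-Q = 13 → N
  shifts repeat with period 3: ENN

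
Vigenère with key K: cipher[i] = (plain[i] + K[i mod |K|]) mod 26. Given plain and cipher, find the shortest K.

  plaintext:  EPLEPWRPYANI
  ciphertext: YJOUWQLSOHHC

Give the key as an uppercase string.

  i= 0: Y-E = 20 → U
  i= 1: J-P = 20 → U
  i= 2: O-L =  3 → D
  i= 3: U-E = 16 → Q
  i= 4: W-P =  7 → H
  i= 5: Q-W = 20 → U
  i= 6: L-R = 20 → U
  i= 7: S-P =  3 → D
  i= 8: O-Y = 16 → Q
  i= 9: H-A =  7 → H
  i=10: H-N = 20 → U
  i=11: C-I = 20 → U
  shifts repeat with period 5: UUDQH

UUDQH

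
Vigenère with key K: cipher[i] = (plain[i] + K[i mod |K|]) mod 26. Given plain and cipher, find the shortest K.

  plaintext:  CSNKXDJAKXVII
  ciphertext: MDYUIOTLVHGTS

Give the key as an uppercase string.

KLL

  i= 0: M-C = 10 → K
  i= 1: D-S = 11 → L
  i= 2: Y-N = 11 → L
  i= 3: U-K = 10 → K
  i= 4: I-X = 11 → L
  i= 5: O-D = 11 → L
  i= 6: T-J = 10 → K
  i= 7: L-A = 11 → L
  i= 8: V-K = 11 → L
  i= 9: H-X = 10 → K
  i=10: G-V = 11 → L
  i=11: T-I = 11 → L
  i=12: S-I = 10 → K
  shifts repeat with period 3: KLL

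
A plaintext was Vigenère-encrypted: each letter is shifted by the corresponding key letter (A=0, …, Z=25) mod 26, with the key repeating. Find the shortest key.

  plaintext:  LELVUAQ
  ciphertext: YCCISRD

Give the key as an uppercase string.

  i= 0: Y-L = 13 → N
  i= 1: C-E = 24 → Y
  i= 2: C-L = 17 → R
  i= 3: I-V = 13 → N
  i= 4: S-U = 24 → Y
  i= 5: R-A = 17 → R
  i= 6: D-Q = 13 → N
  shifts repeat with period 3: NYR

NYR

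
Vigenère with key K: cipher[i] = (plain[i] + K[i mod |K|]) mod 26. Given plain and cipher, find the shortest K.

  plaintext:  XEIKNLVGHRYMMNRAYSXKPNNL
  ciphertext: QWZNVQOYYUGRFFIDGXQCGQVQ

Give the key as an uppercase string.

TSRDIF

  i= 0: Q-X = 19 → T
  i= 1: W-E = 18 → S
  i= 2: Z-I = 17 → R
  i= 3: N-K =  3 → D
  i= 4: V-N =  8 → I
  i= 5: Q-L =  5 → F
  i= 6: O-V = 19 → T
  i= 7: Y-G = 18 → S
  i= 8: Y-H = 17 → R
  i= 9: U-R =  3 → D
  i=10: G-Y =  8 → I
  i=11: R-M =  5 → F
  i=12: F-M = 19 → T
  i=13: F-N = 18 → S
  i=14: I-R = 17 → R
  i=15: D-A =  3 → D
  i=16: G-Y =  8 → I
  i=17: X-S =  5 → F
  i=18: Q-X = 19 → T
  i=19: C-K = 18 → S
  i=20: G-P = 17 → R
  i=21: Q-N =  3 → D
  i=22: V-N =  8 → I
  i=23: Q-L =  5 → F
  shifts repeat with period 6: TSRDIF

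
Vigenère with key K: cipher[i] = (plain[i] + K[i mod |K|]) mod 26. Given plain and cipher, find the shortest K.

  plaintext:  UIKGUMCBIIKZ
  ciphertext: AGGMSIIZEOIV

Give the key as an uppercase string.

  i= 0: A-U =  6 → G
  i= 1: G-I = 24 → Y
  i= 2: G-K = 22 → W
  i= 3: M-G =  6 → G
  i= 4: S-U = 24 → Y
  i= 5: I-M = 22 → W
  i= 6: I-C =  6 → G
  i= 7: Z-B = 24 → Y
  i= 8: E-I = 22 → W
  i= 9: O-I =  6 → G
  i=10: I-K = 24 → Y
  i=11: V-Z = 22 → W
  shifts repeat with period 3: GYW

GYW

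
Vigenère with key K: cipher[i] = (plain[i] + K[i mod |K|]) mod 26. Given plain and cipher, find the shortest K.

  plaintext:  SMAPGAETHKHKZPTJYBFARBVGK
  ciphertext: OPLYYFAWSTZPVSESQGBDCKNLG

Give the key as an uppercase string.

WDLJSF

  i= 0: O-S = 22 → W
  i= 1: P-M =  3 → D
  i= 2: L-A = 11 → L
  i= 3: Y-P =  9 → J
  i= 4: Y-G = 18 → S
  i= 5: F-A =  5 → F
  i= 6: A-E = 22 → W
  i= 7: W-T =  3 → D
  i= 8: S-H = 11 → L
  i= 9: T-K =  9 → J
  i=10: Z-H = 18 → S
  i=11: P-K =  5 → F
  i=12: V-Z = 22 → W
  i=13: S-P =  3 → D
  i=14: E-T = 11 → L
  i=15: S-J =  9 → J
  i=16: Q-Y = 18 → S
  i=17: G-B =  5 → F
  i=18: B-F = 22 → W
  i=19: D-A =  3 → D
  i=20: C-R = 11 → L
  i=21: K-B =  9 → J
  i=22: N-V = 18 → S
  i=23: L-G =  5 → F
  i=24: G-K = 22 → W
  shifts repeat with period 6: WDLJSF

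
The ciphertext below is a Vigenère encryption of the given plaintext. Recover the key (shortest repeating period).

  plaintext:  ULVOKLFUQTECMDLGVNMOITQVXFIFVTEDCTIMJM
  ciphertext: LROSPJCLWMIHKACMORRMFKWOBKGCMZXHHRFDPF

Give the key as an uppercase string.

  i= 0: L-U = 17 → R
  i= 1: R-L =  6 → G
  i= 2: O-V = 19 → T
  i= 3: S-O =  4 → E
  i= 4: P-K =  5 → F
  i= 5: J-L = 24 → Y
  i= 6: C-F = 23 → X
  i= 7: L-U = 17 → R
  i= 8: W-Q =  6 → G
  i= 9: M-T = 19 → T
  i=10: I-E =  4 → E
  i=11: H-C =  5 → F
  i=12: K-M = 24 → Y
  i=13: A-D = 23 → X
  i=14: C-L = 17 → R
  i=15: M-G =  6 → G
  i=16: O-V = 19 → T
  i=17: R-N =  4 → E
  i=18: R-M =  5 → F
  i=19: M-O = 24 → Y
  i=20: F-I = 23 → X
  i=21: K-T = 17 → R
  i=22: W-Q =  6 → G
  i=23: O-V = 19 → T
  i=24: B-X =  4 → E
  i=25: K-F =  5 → F
  i=26: G-I = 24 → Y
  i=27: C-F = 23 → X
  i=28: M-V = 17 → R
  i=29: Z-T =  6 → G
  i=30: X-E = 19 → T
  i=31: H-D =  4 → E
  i=32: H-C =  5 → F
  i=33: R-T = 24 → Y
  i=34: F-I = 23 → X
  i=35: D-M = 17 → R
  i=36: P-J =  6 → G
  i=37: F-M = 19 → T
  shifts repeat with period 7: RGTEFYX

RGTEFYX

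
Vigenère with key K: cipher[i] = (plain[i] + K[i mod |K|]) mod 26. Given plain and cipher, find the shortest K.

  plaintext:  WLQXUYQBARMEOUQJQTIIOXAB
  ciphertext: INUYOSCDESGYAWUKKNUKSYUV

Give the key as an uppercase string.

  i= 0: I-W = 12 → M
  i= 1: N-L =  2 → C
  i= 2: U-Q =  4 → E
  i= 3: Y-X =  1 → B
  i= 4: O-U = 20 → U
  i= 5: S-Y = 20 → U
  i= 6: C-Q = 12 → M
  i= 7: D-B =  2 → C
  i= 8: E-A =  4 → E
  i= 9: S-R =  1 → B
  i=10: G-M = 20 → U
  i=11: Y-E = 20 → U
  i=12: A-O = 12 → M
  i=13: W-U =  2 → C
  i=14: U-Q =  4 → E
  i=15: K-J =  1 → B
  i=16: K-Q = 20 → U
  i=17: N-T = 20 → U
  i=18: U-I = 12 → M
  i=19: K-I =  2 → C
  i=20: S-O =  4 → E
  i=21: Y-X =  1 → B
  i=22: U-A = 20 → U
  i=23: V-B = 20 → U
  shifts repeat with period 6: MCEBUU

MCEBUU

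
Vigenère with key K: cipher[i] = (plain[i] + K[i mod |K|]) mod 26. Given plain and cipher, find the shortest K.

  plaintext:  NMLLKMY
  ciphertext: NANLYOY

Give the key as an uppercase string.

  i= 0: N-N =  0 → A
  i= 1: A-M = 14 → O
  i= 2: N-L =  2 → C
  i= 3: L-L =  0 → A
  i= 4: Y-K = 14 → O
  i= 5: O-M =  2 → C
  i= 6: Y-Y =  0 → A
  shifts repeat with period 3: AOC

AOC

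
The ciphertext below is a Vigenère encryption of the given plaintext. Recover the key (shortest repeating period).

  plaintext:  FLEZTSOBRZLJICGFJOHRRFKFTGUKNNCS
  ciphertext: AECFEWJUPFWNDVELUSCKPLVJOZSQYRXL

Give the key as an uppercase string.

VTYGLE

  i= 0: A-F = 21 → V
  i= 1: E-L = 19 → T
  i= 2: C-E = 24 → Y
  i= 3: F-Z =  6 → G
  i= 4: E-T = 11 → L
  i= 5: W-S =  4 → E
  i= 6: J-O = 21 → V
  i= 7: U-B = 19 → T
  i= 8: P-R = 24 → Y
  i= 9: F-Z =  6 → G
  i=10: W-L = 11 → L
  i=11: N-J =  4 → E
  i=12: D-I = 21 → V
  i=13: V-C = 19 → T
  i=14: E-G = 24 → Y
  i=15: L-F =  6 → G
  i=16: U-J = 11 → L
  i=17: S-O =  4 → E
  i=18: C-H = 21 → V
  i=19: K-R = 19 → T
  i=20: P-R = 24 → Y
  i=21: L-F =  6 → G
  i=22: V-K = 11 → L
  i=23: J-F =  4 → E
  i=24: O-T = 21 → V
  i=25: Z-G = 19 → T
  i=26: S-U = 24 → Y
  i=27: Q-K =  6 → G
  i=28: Y-N = 11 → L
  i=29: R-N =  4 → E
  i=30: X-C = 21 → V
  i=31: L-S = 19 → T
  shifts repeat with period 6: VTYGLE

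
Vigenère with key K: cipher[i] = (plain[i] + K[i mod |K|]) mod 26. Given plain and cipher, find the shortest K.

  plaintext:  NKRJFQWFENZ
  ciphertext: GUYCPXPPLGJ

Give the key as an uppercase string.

TKH

  i= 0: G-N = 19 → T
  i= 1: U-K = 10 → K
  i= 2: Y-R =  7 → H
  i= 3: C-J = 19 → T
  i= 4: P-F = 10 → K
  i= 5: X-Q =  7 → H
  i= 6: P-W = 19 → T
  i= 7: P-F = 10 → K
  i= 8: L-E =  7 → H
  i= 9: G-N = 19 → T
  i=10: J-Z = 10 → K
  shifts repeat with period 3: TKH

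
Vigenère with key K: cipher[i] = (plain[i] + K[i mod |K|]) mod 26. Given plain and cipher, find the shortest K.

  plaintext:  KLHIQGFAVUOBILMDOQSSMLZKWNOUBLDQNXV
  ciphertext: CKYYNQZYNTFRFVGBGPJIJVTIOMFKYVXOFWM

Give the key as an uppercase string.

  i= 0: C-K = 18 → S
  i= 1: K-L = 25 → Z
  i= 2: Y-H = 17 → R
  i= 3: Y-I = 16 → Q
  i= 4: N-Q = 23 → X
  i= 5: Q-G = 10 → K
  i= 6: Z-F = 20 → U
  i= 7: Y-A = 24 → Y
  i= 8: N-V = 18 → S
  i= 9: T-U = 25 → Z
  i=10: F-O = 17 → R
  i=11: R-B = 16 → Q
  i=12: F-I = 23 → X
  i=13: V-L = 10 → K
  i=14: G-M = 20 → U
  i=15: B-D = 24 → Y
  i=16: G-O = 18 → S
  i=17: P-Q = 25 → Z
  i=18: J-S = 17 → R
  i=19: I-S = 16 → Q
  i=20: J-M = 23 → X
  i=21: V-L = 10 → K
  i=22: T-Z = 20 → U
  i=23: I-K = 24 → Y
  i=24: O-W = 18 → S
  i=25: M-N = 25 → Z
  i=26: F-O = 17 → R
  i=27: K-U = 16 → Q
  i=28: Y-B = 23 → X
  i=29: V-L = 10 → K
  i=30: X-D = 20 → U
  i=31: O-Q = 24 → Y
  i=32: F-N = 18 → S
  i=33: W-X = 25 → Z
  i=34: M-V = 17 → R
  shifts repeat with period 8: SZRQXKUY

SZRQXKUY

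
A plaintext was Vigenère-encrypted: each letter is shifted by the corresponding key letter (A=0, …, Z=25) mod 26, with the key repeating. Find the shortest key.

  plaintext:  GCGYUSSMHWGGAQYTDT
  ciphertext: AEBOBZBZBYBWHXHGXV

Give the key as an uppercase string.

UCVQHHJN

  i= 0: A-G = 20 → U
  i= 1: E-C =  2 → C
  i= 2: B-G = 21 → V
  i= 3: O-Y = 16 → Q
  i= 4: B-U =  7 → H
  i= 5: Z-S =  7 → H
  i= 6: B-S =  9 → J
  i= 7: Z-M = 13 → N
  i= 8: B-H = 20 → U
  i= 9: Y-W =  2 → C
  i=10: B-G = 21 → V
  i=11: W-G = 16 → Q
  i=12: H-A =  7 → H
  i=13: X-Q =  7 → H
  i=14: H-Y =  9 → J
  i=15: G-T = 13 → N
  i=16: X-D = 20 → U
  i=17: V-T =  2 → C
  shifts repeat with period 8: UCVQHHJN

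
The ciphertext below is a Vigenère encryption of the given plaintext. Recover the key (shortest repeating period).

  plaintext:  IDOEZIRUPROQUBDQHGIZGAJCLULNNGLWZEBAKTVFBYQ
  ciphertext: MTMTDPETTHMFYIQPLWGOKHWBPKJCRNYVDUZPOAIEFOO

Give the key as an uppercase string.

  i= 0: M-I =  4 → E
  i= 1: T-D = 16 → Q
  i= 2: M-O = 24 → Y
  i= 3: T-E = 15 → P
  i= 4: D-Z =  4 → E
  i= 5: P-I =  7 → H
  i= 6: E-R = 13 → N
  i= 7: T-U = 25 → Z
  i= 8: T-P =  4 → E
  i= 9: H-R = 16 → Q
  i=10: M-O = 24 → Y
  i=11: F-Q = 15 → P
  i=12: Y-U =  4 → E
  i=13: I-B =  7 → H
  i=14: Q-D = 13 → N
  i=15: P-Q = 25 → Z
  i=16: L-H =  4 → E
  i=17: W-G = 16 → Q
  i=18: G-I = 24 → Y
  i=19: O-Z = 15 → P
  i=20: K-G =  4 → E
  i=21: H-A =  7 → H
  i=22: W-J = 13 → N
  i=23: B-C = 25 → Z
  i=24: P-L =  4 → E
  i=25: K-U = 16 → Q
  i=26: J-L = 24 → Y
  i=27: C-N = 15 → P
  i=28: R-N =  4 → E
  i=29: N-G =  7 → H
  i=30: Y-L = 13 → N
  i=31: V-W = 25 → Z
  i=32: D-Z =  4 → E
  i=33: U-E = 16 → Q
  i=34: Z-B = 24 → Y
  i=35: P-A = 15 → P
  i=36: O-K =  4 → E
  i=37: A-T =  7 → H
  i=38: I-V = 13 → N
  i=39: E-F = 25 → Z
  i=40: F-B =  4 → E
  i=41: O-Y = 16 → Q
  i=42: O-Q = 24 → Y
  shifts repeat with period 8: EQYPEHNZ

EQYPEHNZ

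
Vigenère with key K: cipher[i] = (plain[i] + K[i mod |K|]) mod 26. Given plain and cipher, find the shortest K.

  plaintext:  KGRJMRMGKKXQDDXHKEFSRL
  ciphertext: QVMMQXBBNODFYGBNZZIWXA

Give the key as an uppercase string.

  i= 0: Q-K =  6 → G
  i= 1: V-G = 15 → P
  i= 2: M-R = 21 → V
  i= 3: M-J =  3 → D
  i= 4: Q-M =  4 → E
  i= 5: X-R =  6 → G
  i= 6: B-M = 15 → P
  i= 7: B-G = 21 → V
  i= 8: N-K =  3 → D
  i= 9: O-K =  4 → E
  i=10: D-X =  6 → G
  i=11: F-Q = 15 → P
  i=12: Y-D = 21 → V
  i=13: G-D =  3 → D
  i=14: B-X =  4 → E
  i=15: N-H =  6 → G
  i=16: Z-K = 15 → P
  i=17: Z-E = 21 → V
  i=18: I-F =  3 → D
  i=19: W-S =  4 → E
  i=20: X-R =  6 → G
  i=21: A-L = 15 → P
  shifts repeat with period 5: GPVDE

GPVDE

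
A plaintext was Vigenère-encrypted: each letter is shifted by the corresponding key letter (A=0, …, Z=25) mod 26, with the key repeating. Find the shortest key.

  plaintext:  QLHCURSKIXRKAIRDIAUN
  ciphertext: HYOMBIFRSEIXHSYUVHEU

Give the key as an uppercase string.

  i= 0: H-Q = 17 → R
  i= 1: Y-L = 13 → N
  i= 2: O-H =  7 → H
  i= 3: M-C = 10 → K
  i= 4: B-U =  7 → H
  i= 5: I-R = 17 → R
  i= 6: F-S = 13 → N
  i= 7: R-K =  7 → H
  i= 8: S-I = 10 → K
  i= 9: E-X =  7 → H
  i=10: I-R = 17 → R
  i=11: X-K = 13 → N
  i=12: H-A =  7 → H
  i=13: S-I = 10 → K
  i=14: Y-R =  7 → H
  i=15: U-D = 17 → R
  i=16: V-I = 13 → N
  i=17: H-A =  7 → H
  i=18: E-U = 10 → K
  i=19: U-N =  7 → H
  shifts repeat with period 5: RNHKH

RNHKH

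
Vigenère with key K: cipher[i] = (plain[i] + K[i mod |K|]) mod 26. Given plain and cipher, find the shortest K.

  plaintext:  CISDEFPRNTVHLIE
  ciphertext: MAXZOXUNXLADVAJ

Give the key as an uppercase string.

KSFW

  i= 0: M-C = 10 → K
  i= 1: A-I = 18 → S
  i= 2: X-S =  5 → F
  i= 3: Z-D = 22 → W
  i= 4: O-E = 10 → K
  i= 5: X-F = 18 → S
  i= 6: U-P =  5 → F
  i= 7: N-R = 22 → W
  i= 8: X-N = 10 → K
  i= 9: L-T = 18 → S
  i=10: A-V =  5 → F
  i=11: D-H = 22 → W
  i=12: V-L = 10 → K
  i=13: A-I = 18 → S
  i=14: J-E =  5 → F
  shifts repeat with period 4: KSFW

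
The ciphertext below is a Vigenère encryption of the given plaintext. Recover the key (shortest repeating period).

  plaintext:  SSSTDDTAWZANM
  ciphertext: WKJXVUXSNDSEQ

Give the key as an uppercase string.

ESR

  i= 0: W-S =  4 → E
  i= 1: K-S = 18 → S
  i= 2: J-S = 17 → R
  i= 3: X-T =  4 → E
  i= 4: V-D = 18 → S
  i= 5: U-D = 17 → R
  i= 6: X-T =  4 → E
  i= 7: S-A = 18 → S
  i= 8: N-W = 17 → R
  i= 9: D-Z =  4 → E
  i=10: S-A = 18 → S
  i=11: E-N = 17 → R
  i=12: Q-M =  4 → E
  shifts repeat with period 3: ESR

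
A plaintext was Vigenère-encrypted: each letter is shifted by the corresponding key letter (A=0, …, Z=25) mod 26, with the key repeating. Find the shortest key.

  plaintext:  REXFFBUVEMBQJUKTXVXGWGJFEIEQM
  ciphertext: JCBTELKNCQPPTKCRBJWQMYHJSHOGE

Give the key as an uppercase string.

  i= 0: J-R = 18 → S
  i= 1: C-E = 24 → Y
  i= 2: B-X =  4 → E
  i= 3: T-F = 14 → O
  i= 4: E-F = 25 → Z
  i= 5: L-B = 10 → K
  i= 6: K-U = 16 → Q
  i= 7: N-V = 18 → S
  i= 8: C-E = 24 → Y
  i= 9: Q-M =  4 → E
  i=10: P-B = 14 → O
  i=11: P-Q = 25 → Z
  i=12: T-J = 10 → K
  i=13: K-U = 16 → Q
  i=14: C-K = 18 → S
  i=15: R-T = 24 → Y
  i=16: B-X =  4 → E
  i=17: J-V = 14 → O
  i=18: W-X = 25 → Z
  i=19: Q-G = 10 → K
  i=20: M-W = 16 → Q
  i=21: Y-G = 18 → S
  i=22: H-J = 24 → Y
  i=23: J-F =  4 → E
  i=24: S-E = 14 → O
  i=25: H-I = 25 → Z
  i=26: O-E = 10 → K
  i=27: G-Q = 16 → Q
  i=28: E-M = 18 → S
  shifts repeat with period 7: SYEOZKQ

SYEOZKQ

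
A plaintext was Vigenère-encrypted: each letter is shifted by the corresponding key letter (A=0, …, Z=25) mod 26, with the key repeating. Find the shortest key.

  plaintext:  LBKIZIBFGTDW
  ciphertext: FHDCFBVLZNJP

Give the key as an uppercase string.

UGT

  i= 0: F-L = 20 → U
  i= 1: H-B =  6 → G
  i= 2: D-K = 19 → T
  i= 3: C-I = 20 → U
  i= 4: F-Z =  6 → G
  i= 5: B-I = 19 → T
  i= 6: V-B = 20 → U
  i= 7: L-F =  6 → G
  i= 8: Z-G = 19 → T
  i= 9: N-T = 20 → U
  i=10: J-D =  6 → G
  i=11: P-W = 19 → T
  shifts repeat with period 3: UGT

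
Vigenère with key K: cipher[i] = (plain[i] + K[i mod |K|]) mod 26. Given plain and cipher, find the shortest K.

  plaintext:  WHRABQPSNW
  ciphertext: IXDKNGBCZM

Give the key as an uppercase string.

MQMK

  i= 0: I-W = 12 → M
  i= 1: X-H = 16 → Q
  i= 2: D-R = 12 → M
  i= 3: K-A = 10 → K
  i= 4: N-B = 12 → M
  i= 5: G-Q = 16 → Q
  i= 6: B-P = 12 → M
  i= 7: C-S = 10 → K
  i= 8: Z-N = 12 → M
  i= 9: M-W = 16 → Q
  shifts repeat with period 4: MQMK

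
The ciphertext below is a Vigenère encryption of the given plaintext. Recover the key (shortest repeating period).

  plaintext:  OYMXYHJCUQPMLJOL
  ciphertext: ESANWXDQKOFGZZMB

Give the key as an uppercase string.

QUOQY

  i= 0: E-O = 16 → Q
  i= 1: S-Y = 20 → U
  i= 2: A-M = 14 → O
  i= 3: N-X = 16 → Q
  i= 4: W-Y = 24 → Y
  i= 5: X-H = 16 → Q
  i= 6: D-J = 20 → U
  i= 7: Q-C = 14 → O
  i= 8: K-U = 16 → Q
  i= 9: O-Q = 24 → Y
  i=10: F-P = 16 → Q
  i=11: G-M = 20 → U
  i=12: Z-L = 14 → O
  i=13: Z-J = 16 → Q
  i=14: M-O = 24 → Y
  i=15: B-L = 16 → Q
  shifts repeat with period 5: QUOQY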